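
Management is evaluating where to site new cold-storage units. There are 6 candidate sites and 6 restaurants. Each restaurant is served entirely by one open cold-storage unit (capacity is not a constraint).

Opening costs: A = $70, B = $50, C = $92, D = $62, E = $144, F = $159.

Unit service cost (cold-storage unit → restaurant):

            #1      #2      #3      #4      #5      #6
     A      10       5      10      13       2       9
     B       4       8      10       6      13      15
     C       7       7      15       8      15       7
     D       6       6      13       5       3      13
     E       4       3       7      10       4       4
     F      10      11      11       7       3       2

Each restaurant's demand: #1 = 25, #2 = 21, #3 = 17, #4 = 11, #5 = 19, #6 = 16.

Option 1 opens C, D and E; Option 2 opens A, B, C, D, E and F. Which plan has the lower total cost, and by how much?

Option 1 is cheaper by 228.

Option 1: {C, D, E}: #1→E 4·25=100, #2→E 3·21=63, #3→E 7·17=119, #4→D 5·11=55, #5→D 3·19=57, #6→E 4·16=64. Service 458; fixed 298; total 756.
Option 2: {A, B, C, D, E, F}: #1→B 4·25=100, #2→E 3·21=63, #3→E 7·17=119, #4→D 5·11=55, #5→A 2·19=38, #6→F 2·16=32. Service 407; fixed 577; total 984.
Difference: |756 − 984| = 228.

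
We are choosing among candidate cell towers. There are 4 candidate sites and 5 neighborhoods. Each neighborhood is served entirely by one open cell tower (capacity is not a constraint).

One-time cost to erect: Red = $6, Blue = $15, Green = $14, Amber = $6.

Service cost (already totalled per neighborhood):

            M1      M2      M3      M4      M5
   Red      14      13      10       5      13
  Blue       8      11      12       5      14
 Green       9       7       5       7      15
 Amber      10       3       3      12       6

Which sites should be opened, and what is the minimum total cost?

Open Red and Amber; minimum total cost 39.

For any fixed open set, each neighborhood goes to its cheapest open site; total = fixed + service.
{Red, Amber}: M1→Amber 10, M2→Amber 3, M3→Amber 3, M4→Red 5, M5→Amber 6. Service 27; fixed 12; total 39.
{Amber}: M1→Amber 10, M2→Amber 3, M3→Amber 3, M4→Amber 12, M5→Amber 6. Service 34; fixed 6; total 40.
{Blue, Amber}: service 25 + fixed 21 = 46
{Red, Blue, Green, Amber}: M1→Blue 8, M2→Amber 3, M3→Amber 3, M4→Red 5, M5→Amber 6. Service 25; fixed 41; total 66.
No other subset beats 39.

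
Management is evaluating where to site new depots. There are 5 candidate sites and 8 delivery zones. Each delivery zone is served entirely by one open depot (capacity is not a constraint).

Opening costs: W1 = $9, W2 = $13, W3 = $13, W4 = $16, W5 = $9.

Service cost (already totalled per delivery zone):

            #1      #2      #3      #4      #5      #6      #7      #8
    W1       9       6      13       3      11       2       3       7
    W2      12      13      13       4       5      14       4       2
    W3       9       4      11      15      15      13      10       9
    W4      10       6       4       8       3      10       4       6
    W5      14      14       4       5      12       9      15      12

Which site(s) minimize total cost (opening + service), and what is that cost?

For any fixed open set, each delivery zone goes to its cheapest open site; total = fixed + service.
{W1, W4}: #1→W1 9, #2→W1 6, #3→W4 4, #4→W1 3, #5→W4 3, #6→W1 2, #7→W1 3, #8→W4 6. Service 36; fixed 25; total 61.
{W1}: service 54 + fixed 9 = 63
{W1, W5}: #1→W1 9, #2→W1 6, #3→W5 4, #4→W1 3, #5→W1 11, #6→W1 2, #7→W1 3, #8→W1 7. Service 45; fixed 18; total 63.
{W1, W2, W3, W4, W5}: service 30 + fixed 60 = 90
No other subset beats 61.

Open W1 and W4; minimum total cost 61.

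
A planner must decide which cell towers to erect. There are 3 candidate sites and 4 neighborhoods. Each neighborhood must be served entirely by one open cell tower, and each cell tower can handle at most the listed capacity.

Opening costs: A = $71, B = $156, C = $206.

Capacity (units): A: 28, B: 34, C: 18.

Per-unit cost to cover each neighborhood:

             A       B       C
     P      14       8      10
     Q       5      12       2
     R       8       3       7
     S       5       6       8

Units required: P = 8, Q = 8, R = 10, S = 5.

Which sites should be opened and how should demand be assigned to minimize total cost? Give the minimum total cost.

Minimum total cost: 376

Open {B}: P→B 8·8=64, Q→B 12·8=96, R→B 3·10=30, S→B 6·5=30.
Loads: B carries 31/34. Service 220; fixed 156; total 376.
Next best feasible plan costs 386.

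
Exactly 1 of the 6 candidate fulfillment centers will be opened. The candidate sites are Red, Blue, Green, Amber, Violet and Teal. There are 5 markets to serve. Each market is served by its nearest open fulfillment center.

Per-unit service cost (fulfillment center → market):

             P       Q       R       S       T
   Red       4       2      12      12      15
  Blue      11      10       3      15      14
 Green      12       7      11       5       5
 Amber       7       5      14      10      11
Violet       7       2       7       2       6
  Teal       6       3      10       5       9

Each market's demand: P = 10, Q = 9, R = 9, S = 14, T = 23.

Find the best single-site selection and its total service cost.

Choose Violet only; total service cost 317.

With exactly 1 open, each market uses its cheapest among the chosen.
{Violet}: P→Violet 7·10=70, Q→Violet 2·9=18, R→Violet 7·9=63, S→Violet 2·14=28, T→Violet 6·23=138. Service cost 317.
{Teal}: service cost 454
{Green}: service cost 467
Among all 6 size-1 choices, {Violet} is lowest.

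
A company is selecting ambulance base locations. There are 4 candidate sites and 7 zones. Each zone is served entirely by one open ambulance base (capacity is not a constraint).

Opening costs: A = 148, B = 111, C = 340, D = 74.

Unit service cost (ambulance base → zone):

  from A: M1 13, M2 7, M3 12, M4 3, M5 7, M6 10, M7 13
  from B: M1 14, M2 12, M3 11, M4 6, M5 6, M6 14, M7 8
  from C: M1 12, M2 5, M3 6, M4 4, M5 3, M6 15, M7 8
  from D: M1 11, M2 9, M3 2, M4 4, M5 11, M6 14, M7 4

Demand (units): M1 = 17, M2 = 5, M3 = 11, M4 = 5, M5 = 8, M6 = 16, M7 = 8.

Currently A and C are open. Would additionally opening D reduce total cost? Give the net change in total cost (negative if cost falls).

Current service cost with {A, C}: 558.
Adding D: each zone re-picks its cheapest; new service cost 465, saving 93.
Extra fixed cost: 74. Net change = 74 − 93 = -19.
(Totals: 1046 → 1027.)

Yes — net change −19 (cost falls by 19).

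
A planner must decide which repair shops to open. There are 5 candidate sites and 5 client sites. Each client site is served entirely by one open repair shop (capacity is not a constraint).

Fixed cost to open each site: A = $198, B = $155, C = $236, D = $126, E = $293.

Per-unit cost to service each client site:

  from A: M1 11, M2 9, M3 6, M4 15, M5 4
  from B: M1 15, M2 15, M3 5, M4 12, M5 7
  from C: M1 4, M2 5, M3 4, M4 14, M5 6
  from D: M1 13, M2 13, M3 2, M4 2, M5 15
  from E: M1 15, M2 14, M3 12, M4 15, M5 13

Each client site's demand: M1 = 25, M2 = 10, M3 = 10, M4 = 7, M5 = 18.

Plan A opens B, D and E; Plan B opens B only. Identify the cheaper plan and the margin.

Plan A: {B, D, E}: M1→D 13·25=325, M2→D 13·10=130, M3→D 2·10=20, M4→D 2·7=14, M5→B 7·18=126. Service 615; fixed 574; total 1189.
Plan B: {B}: M1→B 15·25=375, M2→B 15·10=150, M3→B 5·10=50, M4→B 12·7=84, M5→B 7·18=126. Service 785; fixed 155; total 940.
Difference: |1189 − 940| = 249.

Plan B is cheaper by 249.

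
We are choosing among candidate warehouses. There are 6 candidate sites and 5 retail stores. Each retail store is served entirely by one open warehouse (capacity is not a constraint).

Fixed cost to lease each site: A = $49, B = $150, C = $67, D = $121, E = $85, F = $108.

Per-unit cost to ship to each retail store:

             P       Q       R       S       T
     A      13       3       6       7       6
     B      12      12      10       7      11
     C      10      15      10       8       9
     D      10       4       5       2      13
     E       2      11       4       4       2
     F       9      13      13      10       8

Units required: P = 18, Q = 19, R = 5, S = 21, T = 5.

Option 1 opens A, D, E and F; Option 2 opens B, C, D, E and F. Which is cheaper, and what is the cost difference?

Option 1 is cheaper by 187.

Option 1: {A, D, E, F}: P→E 2·18=36, Q→A 3·19=57, R→E 4·5=20, S→D 2·21=42, T→E 2·5=10. Service 165; fixed 363; total 528.
Option 2: {B, C, D, E, F}: P→E 2·18=36, Q→D 4·19=76, R→E 4·5=20, S→D 2·21=42, T→E 2·5=10. Service 184; fixed 531; total 715.
Difference: |528 − 715| = 187.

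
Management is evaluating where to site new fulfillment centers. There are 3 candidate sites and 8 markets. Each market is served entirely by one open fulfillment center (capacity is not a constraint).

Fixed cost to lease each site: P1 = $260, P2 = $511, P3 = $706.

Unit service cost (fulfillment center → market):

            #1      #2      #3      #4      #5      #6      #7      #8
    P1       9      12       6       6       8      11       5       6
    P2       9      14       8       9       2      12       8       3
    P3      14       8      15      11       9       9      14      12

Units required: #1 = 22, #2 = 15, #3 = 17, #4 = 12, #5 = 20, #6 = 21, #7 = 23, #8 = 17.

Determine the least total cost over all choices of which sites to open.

For any fixed open set, each market goes to its cheapest open site; total = fixed + service.
{P1}: #1→P1 9·22=198, #2→P1 12·15=180, #3→P1 6·17=102, #4→P1 6·12=72, #5→P1 8·20=160, #6→P1 11·21=231, #7→P1 5·23=115, #8→P1 6·17=102. Service 1160; fixed 260; total 1420.
{P2}: service 1179 + fixed 511 = 1690
{P1, P2}: #1→P1 9·22=198, #2→P1 12·15=180, #3→P1 6·17=102, #4→P1 6·12=72, #5→P2 2·20=40, #6→P1 11·21=231, #7→P1 5·23=115, #8→P2 3·17=51. Service 989; fixed 771; total 1760.
{P1, P2, P3}: #1→P1 9·22=198, #2→P3 8·15=120, #3→P1 6·17=102, #4→P1 6·12=72, #5→P2 2·20=40, #6→P3 9·21=189, #7→P1 5·23=115, #8→P2 3·17=51. Service 887; fixed 1477; total 2364.
No other subset beats 1420.

Minimum total cost: 1420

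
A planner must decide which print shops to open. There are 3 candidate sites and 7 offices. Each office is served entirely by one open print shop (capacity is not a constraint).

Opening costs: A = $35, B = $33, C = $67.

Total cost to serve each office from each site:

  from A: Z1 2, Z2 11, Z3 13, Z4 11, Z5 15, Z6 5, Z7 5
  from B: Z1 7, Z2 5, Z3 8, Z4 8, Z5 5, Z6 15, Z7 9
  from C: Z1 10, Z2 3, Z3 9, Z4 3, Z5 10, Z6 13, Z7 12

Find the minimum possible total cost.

For any fixed open set, each office goes to its cheapest open site; total = fixed + service.
{B}: Z1→B 7, Z2→B 5, Z3→B 8, Z4→B 8, Z5→B 5, Z6→B 15, Z7→B 9. Service 57; fixed 33; total 90.
{A}: Z1→A 2, Z2→A 11, Z3→A 13, Z4→A 11, Z5→A 15, Z6→A 5, Z7→A 5. Service 62; fixed 35; total 97.
{A, B}: Z1→A 2, Z2→B 5, Z3→B 8, Z4→B 8, Z5→B 5, Z6→A 5, Z7→A 5. Service 38; fixed 68; total 106.
{A, B, C}: Z1→A 2, Z2→C 3, Z3→B 8, Z4→C 3, Z5→B 5, Z6→A 5, Z7→A 5. Service 31; fixed 135; total 166.
No other subset beats 90.

Minimum total cost: 90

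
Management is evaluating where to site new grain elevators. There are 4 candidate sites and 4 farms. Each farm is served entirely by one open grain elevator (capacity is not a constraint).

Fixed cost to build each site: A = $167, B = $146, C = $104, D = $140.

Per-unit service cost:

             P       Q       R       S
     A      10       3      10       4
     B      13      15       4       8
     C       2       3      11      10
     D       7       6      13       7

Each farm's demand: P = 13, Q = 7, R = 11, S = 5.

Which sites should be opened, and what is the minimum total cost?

Open C only; minimum total cost 322.

For any fixed open set, each farm goes to its cheapest open site; total = fixed + service.
{C}: P→C 2·13=26, Q→C 3·7=21, R→C 11·11=121, S→C 10·5=50. Service 218; fixed 104; total 322.
{B, C}: P→C 2·13=26, Q→C 3·7=21, R→B 4·11=44, S→B 8·5=40. Service 131; fixed 250; total 381.
{C, D}: P→C 2·13=26, Q→C 3·7=21, R→C 11·11=121, S→D 7·5=35. Service 203; fixed 244; total 447.
{A, B, C, D}: service 111 + fixed 557 = 668
(All 15 nonempty subsets were checked; C only is lowest.)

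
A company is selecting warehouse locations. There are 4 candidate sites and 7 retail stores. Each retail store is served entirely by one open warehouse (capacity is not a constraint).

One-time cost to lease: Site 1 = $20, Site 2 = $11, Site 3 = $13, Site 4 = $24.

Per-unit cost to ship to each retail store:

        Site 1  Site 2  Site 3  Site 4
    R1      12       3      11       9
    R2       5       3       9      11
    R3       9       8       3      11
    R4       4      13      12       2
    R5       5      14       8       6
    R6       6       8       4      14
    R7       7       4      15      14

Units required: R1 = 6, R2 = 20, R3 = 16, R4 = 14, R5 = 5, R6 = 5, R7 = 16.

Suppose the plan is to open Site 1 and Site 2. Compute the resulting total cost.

Each retail store is assigned to its cheapest site among the open ones.
{Site 1, Site 2}: R1→Site 2 3·6=18, R2→Site 2 3·20=60, R3→Site 2 8·16=128, R4→Site 1 4·14=56, R5→Site 1 5·5=25, R6→Site 1 6·5=30, R7→Site 2 4·16=64. Service 381; fixed 31; total 412.

Total cost: 412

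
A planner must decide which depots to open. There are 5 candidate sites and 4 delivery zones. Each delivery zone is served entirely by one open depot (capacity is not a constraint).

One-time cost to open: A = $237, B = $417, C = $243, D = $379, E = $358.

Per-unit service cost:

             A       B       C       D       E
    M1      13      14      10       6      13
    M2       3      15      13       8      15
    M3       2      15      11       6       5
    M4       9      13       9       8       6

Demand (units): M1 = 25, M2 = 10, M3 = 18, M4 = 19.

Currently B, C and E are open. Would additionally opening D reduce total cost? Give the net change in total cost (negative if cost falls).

No — net change +229 (cost rises by 229).

Current service cost with {B, C, E}: 584.
Adding D: each delivery zone re-picks its cheapest; new service cost 434, saving 150.
Extra fixed cost: 379. Net change = 379 − 150 = 229.
(Totals: 1602 → 1831.)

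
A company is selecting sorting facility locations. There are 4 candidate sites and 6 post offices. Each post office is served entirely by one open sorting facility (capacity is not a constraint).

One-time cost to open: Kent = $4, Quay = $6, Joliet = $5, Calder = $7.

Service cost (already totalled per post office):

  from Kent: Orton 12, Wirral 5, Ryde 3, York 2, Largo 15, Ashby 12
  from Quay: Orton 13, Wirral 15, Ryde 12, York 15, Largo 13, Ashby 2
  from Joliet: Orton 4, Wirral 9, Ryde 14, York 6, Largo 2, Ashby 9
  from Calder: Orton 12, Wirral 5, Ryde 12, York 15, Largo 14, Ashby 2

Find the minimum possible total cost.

For any fixed open set, each post office goes to its cheapest open site; total = fixed + service.
{Kent, Quay, Joliet}: Orton→Joliet 4, Wirral→Kent 5, Ryde→Kent 3, York→Kent 2, Largo→Joliet 2, Ashby→Quay 2. Service 18; fixed 15; total 33.
{Kent, Joliet}: service 25 + fixed 9 = 34
{Kent, Joliet, Calder}: Orton→Joliet 4, Wirral→Kent 5, Ryde→Kent 3, York→Kent 2, Largo→Joliet 2, Ashby→Calder 2. Service 18; fixed 16; total 34.
{Kent, Quay, Joliet, Calder}: service 18 + fixed 22 = 40
No other subset beats 33.

Minimum total cost: 33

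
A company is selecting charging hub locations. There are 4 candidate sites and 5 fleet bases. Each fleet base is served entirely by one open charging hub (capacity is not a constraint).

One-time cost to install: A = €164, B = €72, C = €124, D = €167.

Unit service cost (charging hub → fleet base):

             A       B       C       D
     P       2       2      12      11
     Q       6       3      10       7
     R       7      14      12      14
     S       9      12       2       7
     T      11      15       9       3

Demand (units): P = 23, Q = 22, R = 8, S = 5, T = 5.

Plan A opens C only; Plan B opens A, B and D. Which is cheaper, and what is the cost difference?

Plan A: {C}: P→C 12·23=276, Q→C 10·22=220, R→C 12·8=96, S→C 2·5=10, T→C 9·5=45. Service 647; fixed 124; total 771.
Plan B: {A, B, D}: P→A 2·23=46, Q→B 3·22=66, R→A 7·8=56, S→D 7·5=35, T→D 3·5=15. Service 218; fixed 403; total 621.
Difference: |771 − 621| = 150.

Plan B is cheaper by 150.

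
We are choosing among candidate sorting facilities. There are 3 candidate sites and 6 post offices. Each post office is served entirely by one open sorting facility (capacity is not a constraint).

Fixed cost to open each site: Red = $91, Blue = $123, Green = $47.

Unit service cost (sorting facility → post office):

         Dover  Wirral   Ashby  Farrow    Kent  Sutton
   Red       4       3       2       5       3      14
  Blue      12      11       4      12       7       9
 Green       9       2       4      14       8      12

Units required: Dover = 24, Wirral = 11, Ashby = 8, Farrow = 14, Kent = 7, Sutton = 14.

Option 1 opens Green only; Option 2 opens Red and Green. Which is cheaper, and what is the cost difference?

Option 1: {Green}: Dover→Green 9·24=216, Wirral→Green 2·11=22, Ashby→Green 4·8=32, Farrow→Green 14·14=196, Kent→Green 8·7=56, Sutton→Green 12·14=168. Service 690; fixed 47; total 737.
Option 2: {Red, Green}: Dover→Red 4·24=96, Wirral→Green 2·11=22, Ashby→Red 2·8=16, Farrow→Red 5·14=70, Kent→Red 3·7=21, Sutton→Green 12·14=168. Service 393; fixed 138; total 531.
Difference: |737 − 531| = 206.

Option 2 is cheaper by 206.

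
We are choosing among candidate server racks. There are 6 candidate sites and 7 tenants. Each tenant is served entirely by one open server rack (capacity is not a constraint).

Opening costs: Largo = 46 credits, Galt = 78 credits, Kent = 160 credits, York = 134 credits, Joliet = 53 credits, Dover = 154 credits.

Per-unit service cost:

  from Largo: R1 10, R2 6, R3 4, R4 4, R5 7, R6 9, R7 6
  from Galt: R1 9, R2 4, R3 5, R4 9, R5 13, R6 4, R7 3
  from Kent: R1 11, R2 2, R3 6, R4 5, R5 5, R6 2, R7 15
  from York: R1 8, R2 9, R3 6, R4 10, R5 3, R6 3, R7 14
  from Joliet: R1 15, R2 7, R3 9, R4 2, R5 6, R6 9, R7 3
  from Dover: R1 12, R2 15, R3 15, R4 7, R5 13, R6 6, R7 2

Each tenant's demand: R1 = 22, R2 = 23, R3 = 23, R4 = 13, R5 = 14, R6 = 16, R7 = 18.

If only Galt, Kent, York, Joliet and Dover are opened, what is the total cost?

Each tenant is assigned to its cheapest site among the open ones.
{Galt, Kent, York, Joliet, Dover}: R1→York 8·22=176, R2→Kent 2·23=46, R3→Galt 5·23=115, R4→Joliet 2·13=26, R5→York 3·14=42, R6→Kent 2·16=32, R7→Dover 2·18=36. Service 473; fixed 579; total 1052.

Total cost: 1052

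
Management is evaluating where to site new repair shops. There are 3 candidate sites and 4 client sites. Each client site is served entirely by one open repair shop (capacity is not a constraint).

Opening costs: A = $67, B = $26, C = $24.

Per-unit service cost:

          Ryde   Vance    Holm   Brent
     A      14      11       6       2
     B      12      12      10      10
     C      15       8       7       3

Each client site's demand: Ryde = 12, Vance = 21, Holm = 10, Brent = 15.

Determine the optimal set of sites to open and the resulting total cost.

Open B and C; minimum total cost 477.

For any fixed open set, each client site goes to its cheapest open site; total = fixed + service.
{B, C}: Ryde→B 12·12=144, Vance→C 8·21=168, Holm→C 7·10=70, Brent→C 3·15=45. Service 427; fixed 50; total 477.
{C}: service 463 + fixed 24 = 487
{A, C}: service 426 + fixed 91 = 517
{A, B, C}: Ryde→B 12·12=144, Vance→C 8·21=168, Holm→A 6·10=60, Brent→A 2·15=30. Service 402; fixed 117; total 519.
(All 7 nonempty subsets were checked; B and C is lowest.)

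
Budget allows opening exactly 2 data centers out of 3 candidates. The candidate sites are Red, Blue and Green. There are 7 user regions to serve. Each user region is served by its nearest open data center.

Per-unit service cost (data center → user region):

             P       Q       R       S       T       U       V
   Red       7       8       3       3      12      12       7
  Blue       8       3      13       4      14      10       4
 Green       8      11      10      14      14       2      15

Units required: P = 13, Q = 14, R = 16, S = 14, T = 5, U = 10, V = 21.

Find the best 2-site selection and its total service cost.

With exactly 2 open, each user region uses its cheapest among the chosen.
{Red, Blue}: P→Red 7·13=91, Q→Blue 3·14=42, R→Red 3·16=48, S→Red 3·14=42, T→Red 12·5=60, U→Blue 10·10=100, V→Blue 4·21=84. Service cost 467.
{Red, Green}: service cost 520
{Blue, Green}: service cost 536
Among all 3 size-2 choices, {Red, Blue} is lowest.

Choose Red and Blue; total service cost 467.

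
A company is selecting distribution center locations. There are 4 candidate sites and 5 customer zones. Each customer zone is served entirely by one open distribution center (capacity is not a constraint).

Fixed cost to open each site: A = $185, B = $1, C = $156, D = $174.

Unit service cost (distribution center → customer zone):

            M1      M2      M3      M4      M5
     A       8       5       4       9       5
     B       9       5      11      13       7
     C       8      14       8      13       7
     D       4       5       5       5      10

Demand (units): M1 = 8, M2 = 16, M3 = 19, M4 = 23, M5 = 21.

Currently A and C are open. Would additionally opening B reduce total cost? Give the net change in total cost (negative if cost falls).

No — net change +1 (cost rises by 1).

Current service cost with {A, C}: 532.
Adding B: each customer zone re-picks its cheapest; new service cost 532, saving 0.
Extra fixed cost: 1. Net change = 1 − 0 = 1.
(Totals: 873 → 874.)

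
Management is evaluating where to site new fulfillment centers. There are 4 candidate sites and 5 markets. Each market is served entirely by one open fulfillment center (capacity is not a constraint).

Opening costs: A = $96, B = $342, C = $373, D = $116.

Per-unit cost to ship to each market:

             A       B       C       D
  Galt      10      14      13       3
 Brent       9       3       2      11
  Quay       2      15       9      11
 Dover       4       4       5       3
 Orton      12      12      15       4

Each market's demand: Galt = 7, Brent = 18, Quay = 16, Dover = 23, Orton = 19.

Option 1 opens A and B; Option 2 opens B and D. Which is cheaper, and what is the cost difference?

Option 2 is cheaper by 60.

Option 1: {A, B}: Galt→A 10·7=70, Brent→B 3·18=54, Quay→A 2·16=32, Dover→A 4·23=92, Orton→A 12·19=228. Service 476; fixed 438; total 914.
Option 2: {B, D}: Galt→D 3·7=21, Brent→B 3·18=54, Quay→D 11·16=176, Dover→D 3·23=69, Orton→D 4·19=76. Service 396; fixed 458; total 854.
Difference: |914 − 854| = 60.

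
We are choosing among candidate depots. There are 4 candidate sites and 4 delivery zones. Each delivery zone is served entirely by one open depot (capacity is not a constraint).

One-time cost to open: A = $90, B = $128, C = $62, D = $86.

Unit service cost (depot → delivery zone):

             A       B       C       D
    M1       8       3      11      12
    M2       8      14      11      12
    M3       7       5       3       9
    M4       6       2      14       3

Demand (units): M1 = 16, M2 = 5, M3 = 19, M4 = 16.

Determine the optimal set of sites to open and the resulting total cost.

Open B only; minimum total cost 373.

For any fixed open set, each delivery zone goes to its cheapest open site; total = fixed + service.
{B}: M1→B 3·16=48, M2→B 14·5=70, M3→B 5·19=95, M4→B 2·16=32. Service 245; fixed 128; total 373.
{B, C}: service 192 + fixed 190 = 382
{A, B}: M1→B 3·16=48, M2→A 8·5=40, M3→B 5·19=95, M4→B 2·16=32. Service 215; fixed 218; total 433.
{A, B, C, D}: service 177 + fixed 366 = 543
No other subset beats 373.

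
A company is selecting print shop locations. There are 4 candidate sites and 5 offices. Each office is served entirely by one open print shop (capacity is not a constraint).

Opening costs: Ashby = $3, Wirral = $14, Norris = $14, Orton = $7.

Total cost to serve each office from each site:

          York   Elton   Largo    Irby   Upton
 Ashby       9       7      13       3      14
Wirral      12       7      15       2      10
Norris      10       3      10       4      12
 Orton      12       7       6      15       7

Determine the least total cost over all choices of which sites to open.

For any fixed open set, each office goes to its cheapest open site; total = fixed + service.
{Ashby, Orton}: York→Ashby 9, Elton→Ashby 7, Largo→Orton 6, Irby→Ashby 3, Upton→Orton 7. Service 32; fixed 10; total 42.
{Ashby}: service 46 + fixed 3 = 49
{Norris, Orton}: service 30 + fixed 21 = 51
{Ashby, Wirral, Norris, Orton}: service 27 + fixed 38 = 65
(All 15 nonempty subsets were checked; Ashby and Orton is lowest.)

Minimum total cost: 42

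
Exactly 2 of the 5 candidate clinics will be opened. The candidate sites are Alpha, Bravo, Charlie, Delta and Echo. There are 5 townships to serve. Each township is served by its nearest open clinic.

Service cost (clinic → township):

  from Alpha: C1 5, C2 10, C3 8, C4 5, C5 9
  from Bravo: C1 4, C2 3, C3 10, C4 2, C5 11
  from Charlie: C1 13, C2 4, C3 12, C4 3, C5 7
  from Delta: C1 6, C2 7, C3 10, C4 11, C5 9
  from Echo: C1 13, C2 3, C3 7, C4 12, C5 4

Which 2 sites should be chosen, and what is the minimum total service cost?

With exactly 2 open, each township uses its cheapest among the chosen.
{Bravo, Echo}: C1→Bravo 4, C2→Bravo 3, C3→Echo 7, C4→Bravo 2, C5→Echo 4. Service cost 20.
{Alpha, Echo}: service cost 24
{Alpha, Bravo}: service cost 26
Among all 10 size-2 choices, {Bravo, Echo} is lowest.

Choose Bravo and Echo; total service cost 20.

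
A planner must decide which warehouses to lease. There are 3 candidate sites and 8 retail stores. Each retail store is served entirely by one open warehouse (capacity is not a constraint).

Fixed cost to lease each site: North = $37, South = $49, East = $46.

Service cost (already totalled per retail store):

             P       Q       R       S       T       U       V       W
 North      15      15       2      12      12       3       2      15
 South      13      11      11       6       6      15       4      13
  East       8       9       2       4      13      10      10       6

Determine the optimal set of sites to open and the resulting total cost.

Open East only; minimum total cost 108.

For any fixed open set, each retail store goes to its cheapest open site; total = fixed + service.
{East}: P→East 8, Q→East 9, R→East 2, S→East 4, T→East 13, U→East 10, V→East 10, W→East 6. Service 62; fixed 46; total 108.
{North}: P→North 15, Q→North 15, R→North 2, S→North 12, T→North 12, U→North 3, V→North 2, W→North 15. Service 76; fixed 37; total 113.
{South}: P→South 13, Q→South 11, R→South 11, S→South 6, T→South 6, U→South 15, V→South 4, W→South 13. Service 79; fixed 49; total 128.
{North, South, East}: service 40 + fixed 132 = 172
No other subset beats 108.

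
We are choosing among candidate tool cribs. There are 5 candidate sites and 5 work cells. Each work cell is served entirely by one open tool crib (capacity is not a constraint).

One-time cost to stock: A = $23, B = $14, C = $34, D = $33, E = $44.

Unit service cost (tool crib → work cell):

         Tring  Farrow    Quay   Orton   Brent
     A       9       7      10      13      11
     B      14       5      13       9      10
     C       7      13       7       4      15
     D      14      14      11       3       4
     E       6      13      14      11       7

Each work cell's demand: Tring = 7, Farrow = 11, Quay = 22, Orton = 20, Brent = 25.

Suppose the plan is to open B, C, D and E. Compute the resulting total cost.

Each work cell is assigned to its cheapest site among the open ones.
{B, C, D, E}: Tring→E 6·7=42, Farrow→B 5·11=55, Quay→C 7·22=154, Orton→D 3·20=60, Brent→D 4·25=100. Service 411; fixed 125; total 536.

Total cost: 536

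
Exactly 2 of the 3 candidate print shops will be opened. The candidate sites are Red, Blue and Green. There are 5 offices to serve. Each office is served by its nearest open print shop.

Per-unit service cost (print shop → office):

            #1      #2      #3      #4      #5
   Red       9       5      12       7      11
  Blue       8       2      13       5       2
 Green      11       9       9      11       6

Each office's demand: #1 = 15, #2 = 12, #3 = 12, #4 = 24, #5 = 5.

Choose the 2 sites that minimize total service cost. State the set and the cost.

With exactly 2 open, each office uses its cheapest among the chosen.
{Blue, Green}: #1→Blue 8·15=120, #2→Blue 2·12=24, #3→Green 9·12=108, #4→Blue 5·24=120, #5→Blue 2·5=10. Service cost 382.
{Red, Blue}: service cost 418
{Red, Green}: service cost 501
Among all 3 size-2 choices, {Blue, Green} is lowest.

Choose Blue and Green; total service cost 382.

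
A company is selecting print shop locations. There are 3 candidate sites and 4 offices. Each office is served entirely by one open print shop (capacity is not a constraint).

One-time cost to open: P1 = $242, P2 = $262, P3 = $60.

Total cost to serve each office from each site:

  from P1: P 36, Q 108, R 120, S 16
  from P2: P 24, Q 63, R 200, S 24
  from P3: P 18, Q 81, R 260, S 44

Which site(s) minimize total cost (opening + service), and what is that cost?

Open P3 only; minimum total cost 463.

For any fixed open set, each office goes to its cheapest open site; total = fixed + service.
{P3}: P→P3 18, Q→P3 81, R→P3 260, S→P3 44. Service 403; fixed 60; total 463.
{P1}: P→P1 36, Q→P1 108, R→P1 120, S→P1 16. Service 280; fixed 242; total 522.
{P1, P3}: P→P3 18, Q→P3 81, R→P1 120, S→P1 16. Service 235; fixed 302; total 537.
{P1, P2, P3}: P→P3 18, Q→P2 63, R→P1 120, S→P1 16. Service 217; fixed 564; total 781.
(All 7 nonempty subsets were checked; P3 only is lowest.)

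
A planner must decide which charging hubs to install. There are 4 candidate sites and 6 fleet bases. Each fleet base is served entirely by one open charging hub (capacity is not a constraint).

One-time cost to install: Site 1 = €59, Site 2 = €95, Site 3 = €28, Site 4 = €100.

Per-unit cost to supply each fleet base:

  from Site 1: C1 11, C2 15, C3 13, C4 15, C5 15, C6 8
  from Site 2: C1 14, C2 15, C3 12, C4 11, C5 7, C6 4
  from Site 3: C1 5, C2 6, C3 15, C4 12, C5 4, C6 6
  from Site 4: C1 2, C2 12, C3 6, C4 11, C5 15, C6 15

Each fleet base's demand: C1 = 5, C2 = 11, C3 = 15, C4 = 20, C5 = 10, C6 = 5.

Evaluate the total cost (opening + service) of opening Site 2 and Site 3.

Total cost: 674

Each fleet base is assigned to its cheapest site among the open ones.
{Site 2, Site 3}: C1→Site 3 5·5=25, C2→Site 3 6·11=66, C3→Site 2 12·15=180, C4→Site 2 11·20=220, C5→Site 3 4·10=40, C6→Site 2 4·5=20. Service 551; fixed 123; total 674.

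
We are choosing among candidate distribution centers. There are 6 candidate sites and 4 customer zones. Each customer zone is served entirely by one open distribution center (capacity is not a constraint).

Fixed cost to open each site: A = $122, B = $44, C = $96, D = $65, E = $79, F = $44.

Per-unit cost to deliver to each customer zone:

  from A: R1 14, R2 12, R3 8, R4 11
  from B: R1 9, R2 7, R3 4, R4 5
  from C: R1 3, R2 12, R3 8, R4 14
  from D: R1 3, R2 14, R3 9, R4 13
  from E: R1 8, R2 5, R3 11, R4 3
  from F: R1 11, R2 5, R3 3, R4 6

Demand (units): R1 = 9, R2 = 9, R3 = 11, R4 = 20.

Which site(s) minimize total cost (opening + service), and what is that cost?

For any fixed open set, each customer zone goes to its cheapest open site; total = fixed + service.
{B}: R1→B 9·9=81, R2→B 7·9=63, R3→B 4·11=44, R4→B 5·20=100. Service 288; fixed 44; total 332.
{E, F}: service 210 + fixed 123 = 333
{D, F}: service 225 + fixed 109 = 334
{A, B, C, D, E, F}: R1→C 3·9=27, R2→E 5·9=45, R3→F 3·11=33, R4→E 3·20=60. Service 165; fixed 450; total 615.
No other subset beats 332.

Open B only; minimum total cost 332.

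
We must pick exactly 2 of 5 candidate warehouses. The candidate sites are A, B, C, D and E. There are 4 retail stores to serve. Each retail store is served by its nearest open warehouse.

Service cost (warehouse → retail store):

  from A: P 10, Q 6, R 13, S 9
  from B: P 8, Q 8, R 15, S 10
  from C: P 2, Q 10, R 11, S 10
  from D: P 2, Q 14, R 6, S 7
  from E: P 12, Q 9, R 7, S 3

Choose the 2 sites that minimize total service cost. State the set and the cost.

With exactly 2 open, each retail store uses its cheapest among the chosen.
{D, E}: P→D 2, Q→E 9, R→D 6, S→E 3. Service cost 20.
{A, D}: service cost 21
{C, E}: service cost 21
Among all 10 size-2 choices, {D, E} is lowest.

Choose D and E; total service cost 20.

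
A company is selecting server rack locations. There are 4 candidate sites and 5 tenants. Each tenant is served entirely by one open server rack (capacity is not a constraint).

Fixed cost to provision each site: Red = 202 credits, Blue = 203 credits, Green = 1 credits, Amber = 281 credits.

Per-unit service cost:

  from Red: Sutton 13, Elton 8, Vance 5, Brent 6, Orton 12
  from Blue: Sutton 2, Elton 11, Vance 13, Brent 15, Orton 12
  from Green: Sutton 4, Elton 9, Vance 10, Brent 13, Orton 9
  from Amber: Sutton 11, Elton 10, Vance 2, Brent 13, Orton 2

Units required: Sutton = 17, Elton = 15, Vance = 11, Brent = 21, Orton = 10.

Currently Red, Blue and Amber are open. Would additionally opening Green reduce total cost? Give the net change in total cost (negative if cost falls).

No — net change +1 (cost rises by 1).

Current service cost with {Red, Blue, Amber}: 322.
Adding Green: each tenant re-picks its cheapest; new service cost 322, saving 0.
Extra fixed cost: 1. Net change = 1 − 0 = 1.
(Totals: 1008 → 1009.)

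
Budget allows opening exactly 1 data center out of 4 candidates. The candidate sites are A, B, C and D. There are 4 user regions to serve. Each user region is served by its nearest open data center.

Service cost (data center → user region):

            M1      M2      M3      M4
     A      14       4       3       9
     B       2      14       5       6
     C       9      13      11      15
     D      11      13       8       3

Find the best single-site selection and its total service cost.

With exactly 1 open, each user region uses its cheapest among the chosen.
{B}: M1→B 2, M2→B 14, M3→B 5, M4→B 6. Service cost 27.
{A}: service cost 30
{D}: service cost 35
Among all 4 size-1 choices, {B} is lowest.

Choose B only; total service cost 27.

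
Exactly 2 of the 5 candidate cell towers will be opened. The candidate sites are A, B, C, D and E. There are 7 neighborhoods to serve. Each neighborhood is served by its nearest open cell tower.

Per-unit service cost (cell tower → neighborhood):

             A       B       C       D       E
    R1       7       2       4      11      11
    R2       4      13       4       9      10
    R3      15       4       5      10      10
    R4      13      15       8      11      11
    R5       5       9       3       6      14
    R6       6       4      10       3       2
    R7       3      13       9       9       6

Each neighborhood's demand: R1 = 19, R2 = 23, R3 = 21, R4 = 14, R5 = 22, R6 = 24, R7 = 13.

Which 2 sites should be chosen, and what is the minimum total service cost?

Choose C and E; total service cost 577.

With exactly 2 open, each neighborhood uses its cheapest among the chosen.
{C, E}: R1→C 4·19=76, R2→C 4·23=92, R3→C 5·21=105, R4→C 8·14=112, R5→C 3·22=66, R6→E 2·24=48, R7→E 6·13=78. Service cost 577.
{B, C}: service cost 605
{A, C}: service cost 634
Among all 10 size-2 choices, {C, E} is lowest.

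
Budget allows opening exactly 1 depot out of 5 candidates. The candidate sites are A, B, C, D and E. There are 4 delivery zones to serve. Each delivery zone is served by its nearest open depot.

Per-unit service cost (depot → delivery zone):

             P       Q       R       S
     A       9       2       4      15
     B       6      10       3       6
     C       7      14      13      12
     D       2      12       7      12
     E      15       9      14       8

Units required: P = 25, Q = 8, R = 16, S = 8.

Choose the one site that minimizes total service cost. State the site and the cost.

Choose B only; total service cost 326.

With exactly 1 open, each delivery zone uses its cheapest among the chosen.
{B}: P→B 6·25=150, Q→B 10·8=80, R→B 3·16=48, S→B 6·8=48. Service cost 326.
{D}: service cost 354
{A}: service cost 425
Among all 5 size-1 choices, {B} is lowest.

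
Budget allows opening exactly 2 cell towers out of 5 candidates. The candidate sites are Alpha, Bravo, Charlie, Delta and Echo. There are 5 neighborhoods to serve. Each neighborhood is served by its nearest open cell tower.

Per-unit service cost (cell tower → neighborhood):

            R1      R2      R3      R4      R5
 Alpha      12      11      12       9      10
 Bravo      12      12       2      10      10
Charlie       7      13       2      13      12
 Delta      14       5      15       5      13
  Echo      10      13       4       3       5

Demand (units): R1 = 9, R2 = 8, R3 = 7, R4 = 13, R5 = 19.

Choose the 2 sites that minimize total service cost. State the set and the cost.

Choose Delta and Echo; total service cost 292.

With exactly 2 open, each neighborhood uses its cheapest among the chosen.
{Delta, Echo}: R1→Echo 10·9=90, R2→Delta 5·8=40, R3→Echo 4·7=28, R4→Echo 3·13=39, R5→Echo 5·19=95. Service cost 292.
{Charlie, Echo}: service cost 315
{Bravo, Echo}: service cost 334
Among all 10 size-2 choices, {Delta, Echo} is lowest.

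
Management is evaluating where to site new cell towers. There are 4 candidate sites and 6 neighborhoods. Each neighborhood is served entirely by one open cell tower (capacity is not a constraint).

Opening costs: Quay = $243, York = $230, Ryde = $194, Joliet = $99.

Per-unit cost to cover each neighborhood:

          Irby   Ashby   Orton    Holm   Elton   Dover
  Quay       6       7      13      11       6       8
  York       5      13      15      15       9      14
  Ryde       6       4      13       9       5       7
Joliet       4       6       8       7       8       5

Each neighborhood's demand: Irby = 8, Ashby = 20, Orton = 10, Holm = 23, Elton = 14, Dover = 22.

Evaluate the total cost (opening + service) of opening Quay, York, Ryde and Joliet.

Each neighborhood is assigned to its cheapest site among the open ones.
{Quay, York, Ryde, Joliet}: Irby→Joliet 4·8=32, Ashby→Ryde 4·20=80, Orton→Joliet 8·10=80, Holm→Joliet 7·23=161, Elton→Ryde 5·14=70, Dover→Joliet 5·22=110. Service 533; fixed 766; total 1299.

Total cost: 1299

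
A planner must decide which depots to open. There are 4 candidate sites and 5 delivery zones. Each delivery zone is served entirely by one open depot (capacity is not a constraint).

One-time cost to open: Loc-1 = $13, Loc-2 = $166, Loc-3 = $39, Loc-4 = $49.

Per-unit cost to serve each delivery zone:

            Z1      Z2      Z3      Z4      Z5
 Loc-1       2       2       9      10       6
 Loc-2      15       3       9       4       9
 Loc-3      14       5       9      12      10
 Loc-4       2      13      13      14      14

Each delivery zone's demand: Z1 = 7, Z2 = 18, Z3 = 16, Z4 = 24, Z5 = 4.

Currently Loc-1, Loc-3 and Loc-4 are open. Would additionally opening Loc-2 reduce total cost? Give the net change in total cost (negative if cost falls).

Current service cost with {Loc-1, Loc-3, Loc-4}: 458.
Adding Loc-2: each delivery zone re-picks its cheapest; new service cost 314, saving 144.
Extra fixed cost: 166. Net change = 166 − 144 = 22.
(Totals: 559 → 581.)

No — net change +22 (cost rises by 22).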